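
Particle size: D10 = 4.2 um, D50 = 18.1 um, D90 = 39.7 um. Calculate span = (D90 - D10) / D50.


Span = (39.7 - 4.2) / 18.1 = 35.5 / 18.1 = 1.961

1.961


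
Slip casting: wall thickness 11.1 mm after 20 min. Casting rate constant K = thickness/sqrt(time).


K = 11.1 / sqrt(20) = 11.1 / 4.4721 = 2.482 mm/min^0.5

2.482


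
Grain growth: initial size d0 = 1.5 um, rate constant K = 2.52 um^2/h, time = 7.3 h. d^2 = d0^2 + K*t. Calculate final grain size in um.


d^2 = 1.5^2 + 2.52*7.3 = 20.646
d = sqrt(20.646) = 4.54 um

4.54


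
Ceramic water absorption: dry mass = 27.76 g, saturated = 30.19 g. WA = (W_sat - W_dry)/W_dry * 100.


WA = (30.19 - 27.76) / 27.76 * 100 = 8.75%

8.75


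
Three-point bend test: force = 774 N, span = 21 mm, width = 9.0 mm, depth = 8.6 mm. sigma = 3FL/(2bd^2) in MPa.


sigma = 3*774*21/(2*9.0*8.6^2) = 36.6 MPa

36.6


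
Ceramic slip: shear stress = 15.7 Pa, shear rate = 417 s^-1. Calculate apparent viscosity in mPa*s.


eta = tau/gamma * 1000 = 15.7/417 * 1000 = 37.6 mPa*s

37.6


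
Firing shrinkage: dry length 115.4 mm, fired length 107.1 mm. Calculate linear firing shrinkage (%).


FS = (115.4 - 107.1) / 115.4 * 100 = 7.19%

7.19


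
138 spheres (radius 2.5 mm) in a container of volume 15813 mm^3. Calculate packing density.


V_sphere = 4/3*pi*2.5^3 = 65.4498 mm^3
Total V = 138*65.4498 = 9032.0724 mm^3
PD = 9032.0724 / 15813 = 0.571

0.571


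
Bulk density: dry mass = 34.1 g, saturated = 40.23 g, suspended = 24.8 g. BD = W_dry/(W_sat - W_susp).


BD = 34.1 / (40.23 - 24.8) = 34.1 / 15.43 = 2.21 g/cm^3

2.21


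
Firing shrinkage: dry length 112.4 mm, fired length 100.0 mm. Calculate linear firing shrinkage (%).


FS = (112.4 - 100.0) / 112.4 * 100 = 11.03%

11.03


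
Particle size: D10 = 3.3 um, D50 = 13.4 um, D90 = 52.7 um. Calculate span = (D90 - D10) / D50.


Span = (52.7 - 3.3) / 13.4 = 49.4 / 13.4 = 3.687

3.687


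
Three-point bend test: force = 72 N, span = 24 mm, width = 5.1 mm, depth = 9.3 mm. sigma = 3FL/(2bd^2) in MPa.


sigma = 3*72*24/(2*5.1*9.3^2) = 5.9 MPa

5.9


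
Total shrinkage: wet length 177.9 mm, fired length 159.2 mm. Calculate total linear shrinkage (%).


TS = (177.9 - 159.2) / 177.9 * 100 = 10.51%

10.51


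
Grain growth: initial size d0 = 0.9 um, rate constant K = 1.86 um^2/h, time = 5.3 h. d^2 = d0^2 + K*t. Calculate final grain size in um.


d^2 = 0.9^2 + 1.86*5.3 = 10.668
d = sqrt(10.668) = 3.27 um

3.27


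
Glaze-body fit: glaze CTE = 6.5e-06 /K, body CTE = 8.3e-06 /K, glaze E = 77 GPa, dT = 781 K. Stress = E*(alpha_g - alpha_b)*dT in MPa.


Stress = 77*1000*(6.5e-06 - 8.3e-06)*781 = -108.2 MPa

-108.2


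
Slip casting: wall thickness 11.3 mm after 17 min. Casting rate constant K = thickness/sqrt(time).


K = 11.3 / sqrt(17) = 11.3 / 4.1231 = 2.741 mm/min^0.5

2.741


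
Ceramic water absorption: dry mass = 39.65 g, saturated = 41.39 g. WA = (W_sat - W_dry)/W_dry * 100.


WA = (41.39 - 39.65) / 39.65 * 100 = 4.39%

4.39


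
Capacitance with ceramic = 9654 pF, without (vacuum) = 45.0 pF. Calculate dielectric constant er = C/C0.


er = 9654 / 45.0 = 214.53

214.53


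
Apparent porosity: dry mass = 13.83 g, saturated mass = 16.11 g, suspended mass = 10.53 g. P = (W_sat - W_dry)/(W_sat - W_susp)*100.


P = (16.11 - 13.83) / (16.11 - 10.53) * 100 = 2.28 / 5.58 * 100 = 40.9%

40.9


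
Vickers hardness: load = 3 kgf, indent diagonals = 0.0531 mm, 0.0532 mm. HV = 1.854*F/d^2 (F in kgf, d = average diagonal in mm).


d_avg = (0.0531+0.0532)/2 = 0.05315 mm
HV = 1.854*3/0.05315^2 = 1969

1969


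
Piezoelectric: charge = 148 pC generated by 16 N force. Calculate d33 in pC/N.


d33 = 148 / 16 = 9.3 pC/N

9.3


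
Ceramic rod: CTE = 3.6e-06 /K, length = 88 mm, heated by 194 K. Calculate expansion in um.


dL = 3.6e-06 * 88 * 194 * 1000 = 61.459 um

61.459


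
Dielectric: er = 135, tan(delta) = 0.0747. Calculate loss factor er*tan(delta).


Loss = 135 * 0.0747 = 10.085

10.085


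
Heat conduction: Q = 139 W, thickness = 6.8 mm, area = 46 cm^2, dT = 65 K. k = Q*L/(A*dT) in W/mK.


k = 139*6.8/1000/(46/10000*65) = 3.16 W/mK

3.16


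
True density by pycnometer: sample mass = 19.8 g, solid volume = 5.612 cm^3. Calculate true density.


TD = 19.8 / 5.612 = 3.528 g/cm^3

3.528


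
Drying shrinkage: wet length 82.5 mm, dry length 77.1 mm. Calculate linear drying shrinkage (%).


DS = (82.5 - 77.1) / 82.5 * 100 = 6.55%

6.55


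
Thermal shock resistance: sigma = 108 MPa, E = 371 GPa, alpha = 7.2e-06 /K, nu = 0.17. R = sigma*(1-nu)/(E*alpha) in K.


R = 108*(1-0.17)/(371*1000*7.2e-06) = 34 K

34


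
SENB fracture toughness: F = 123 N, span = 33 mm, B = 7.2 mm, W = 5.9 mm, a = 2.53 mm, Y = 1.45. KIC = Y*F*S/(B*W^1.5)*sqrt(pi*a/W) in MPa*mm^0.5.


KIC = 1.45*123*33/(7.2*5.9^1.5)*sqrt(pi*2.53/5.9) = 66.2

66.2


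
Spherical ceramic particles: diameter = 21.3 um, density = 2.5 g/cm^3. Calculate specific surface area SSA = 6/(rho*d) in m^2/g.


SSA = 6 / (2.5 * 21.3) = 0.113 m^2/g

0.113


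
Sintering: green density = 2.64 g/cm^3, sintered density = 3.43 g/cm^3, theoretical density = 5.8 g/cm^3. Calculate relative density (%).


Relative = 3.43 / 5.8 * 100 = 59.1%

59.1


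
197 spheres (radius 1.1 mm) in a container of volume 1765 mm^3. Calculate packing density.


V_sphere = 4/3*pi*1.1^3 = 5.5753 mm^3
Total V = 197*5.5753 = 1098.3341 mm^3
PD = 1098.3341 / 1765 = 0.622

0.622


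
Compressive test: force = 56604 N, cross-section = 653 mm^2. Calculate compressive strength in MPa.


CS = 56604 / 653 = 86.7 MPa

86.7


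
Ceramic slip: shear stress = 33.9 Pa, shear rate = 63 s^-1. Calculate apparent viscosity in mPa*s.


eta = tau/gamma * 1000 = 33.9/63 * 1000 = 538.1 mPa*s

538.1


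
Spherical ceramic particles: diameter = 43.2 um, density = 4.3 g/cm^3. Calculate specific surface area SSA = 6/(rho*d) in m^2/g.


SSA = 6 / (4.3 * 43.2) = 0.032 m^2/g

0.032


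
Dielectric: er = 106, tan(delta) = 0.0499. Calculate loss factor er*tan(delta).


Loss = 106 * 0.0499 = 5.289

5.289


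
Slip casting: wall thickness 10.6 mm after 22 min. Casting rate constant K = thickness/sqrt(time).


K = 10.6 / sqrt(22) = 10.6 / 4.6904 = 2.26 mm/min^0.5

2.26


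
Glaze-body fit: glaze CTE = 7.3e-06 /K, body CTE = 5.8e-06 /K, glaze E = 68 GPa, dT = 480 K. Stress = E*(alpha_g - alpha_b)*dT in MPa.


Stress = 68*1000*(7.3e-06 - 5.8e-06)*480 = 49.0 MPa

49.0


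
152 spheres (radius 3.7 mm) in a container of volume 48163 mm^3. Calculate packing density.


V_sphere = 4/3*pi*3.7^3 = 212.1748 mm^3
Total V = 152*212.1748 = 32250.5696 mm^3
PD = 32250.5696 / 48163 = 0.67

0.67


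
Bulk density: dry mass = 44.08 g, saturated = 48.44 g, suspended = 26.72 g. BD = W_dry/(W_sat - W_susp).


BD = 44.08 / (48.44 - 26.72) = 44.08 / 21.72 = 2.029 g/cm^3

2.029


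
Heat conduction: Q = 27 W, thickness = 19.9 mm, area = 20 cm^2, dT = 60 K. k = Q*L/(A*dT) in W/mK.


k = 27*19.9/1000/(20/10000*60) = 4.48 W/mK

4.48


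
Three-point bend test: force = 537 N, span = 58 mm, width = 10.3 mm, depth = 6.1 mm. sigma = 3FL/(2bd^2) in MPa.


sigma = 3*537*58/(2*10.3*6.1^2) = 121.9 MPa

121.9


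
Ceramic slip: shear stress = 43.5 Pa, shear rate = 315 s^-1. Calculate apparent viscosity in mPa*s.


eta = tau/gamma * 1000 = 43.5/315 * 1000 = 138.1 mPa*s

138.1


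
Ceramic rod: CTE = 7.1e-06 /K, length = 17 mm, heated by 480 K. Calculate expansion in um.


dL = 7.1e-06 * 17 * 480 * 1000 = 57.936 um

57.936


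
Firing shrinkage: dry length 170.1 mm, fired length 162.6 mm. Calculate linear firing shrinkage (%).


FS = (170.1 - 162.6) / 170.1 * 100 = 4.41%

4.41


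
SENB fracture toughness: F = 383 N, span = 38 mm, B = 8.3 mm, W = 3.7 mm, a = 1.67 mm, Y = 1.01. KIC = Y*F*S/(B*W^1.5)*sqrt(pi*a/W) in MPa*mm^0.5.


KIC = 1.01*383*38/(8.3*3.7^1.5)*sqrt(pi*1.67/3.7) = 296.32

296.32


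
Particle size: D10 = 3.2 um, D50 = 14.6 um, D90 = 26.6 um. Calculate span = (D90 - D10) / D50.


Span = (26.6 - 3.2) / 14.6 = 23.4 / 14.6 = 1.603

1.603


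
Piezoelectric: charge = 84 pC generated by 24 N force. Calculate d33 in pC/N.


d33 = 84 / 24 = 3.5 pC/N

3.5


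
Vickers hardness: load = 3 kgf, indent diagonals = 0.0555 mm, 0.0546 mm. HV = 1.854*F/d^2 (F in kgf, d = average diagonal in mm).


d_avg = (0.0555+0.0546)/2 = 0.05505 mm
HV = 1.854*3/0.05505^2 = 1835

1835


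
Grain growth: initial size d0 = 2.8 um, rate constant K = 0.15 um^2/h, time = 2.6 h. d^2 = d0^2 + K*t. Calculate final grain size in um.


d^2 = 2.8^2 + 0.15*2.6 = 8.23
d = sqrt(8.23) = 2.87 um

2.87


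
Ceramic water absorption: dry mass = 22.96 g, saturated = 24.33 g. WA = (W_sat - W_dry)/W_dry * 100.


WA = (24.33 - 22.96) / 22.96 * 100 = 5.97%

5.97


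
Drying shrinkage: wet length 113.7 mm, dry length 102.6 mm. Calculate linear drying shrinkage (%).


DS = (113.7 - 102.6) / 113.7 * 100 = 9.76%

9.76


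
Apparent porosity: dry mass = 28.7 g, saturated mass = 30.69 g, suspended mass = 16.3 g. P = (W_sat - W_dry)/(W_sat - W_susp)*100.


P = (30.69 - 28.7) / (30.69 - 16.3) * 100 = 1.99 / 14.39 * 100 = 13.8%

13.8


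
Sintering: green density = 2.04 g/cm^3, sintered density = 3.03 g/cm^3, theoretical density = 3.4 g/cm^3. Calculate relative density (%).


Relative = 3.03 / 3.4 * 100 = 89.1%

89.1


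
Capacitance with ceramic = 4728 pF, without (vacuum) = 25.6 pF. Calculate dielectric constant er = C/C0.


er = 4728 / 25.6 = 184.69

184.69


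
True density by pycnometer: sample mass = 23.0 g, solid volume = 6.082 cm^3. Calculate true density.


TD = 23.0 / 6.082 = 3.782 g/cm^3

3.782


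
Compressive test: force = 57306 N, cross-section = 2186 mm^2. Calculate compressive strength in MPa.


CS = 57306 / 2186 = 26.2 MPa

26.2


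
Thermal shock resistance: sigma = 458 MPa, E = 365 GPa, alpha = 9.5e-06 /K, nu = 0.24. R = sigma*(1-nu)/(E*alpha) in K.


R = 458*(1-0.24)/(365*1000*9.5e-06) = 100 K

100


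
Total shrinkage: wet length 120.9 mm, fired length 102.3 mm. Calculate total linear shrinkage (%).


TS = (120.9 - 102.3) / 120.9 * 100 = 15.38%

15.38


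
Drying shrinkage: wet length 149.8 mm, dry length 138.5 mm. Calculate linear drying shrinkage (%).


DS = (149.8 - 138.5) / 149.8 * 100 = 7.54%

7.54


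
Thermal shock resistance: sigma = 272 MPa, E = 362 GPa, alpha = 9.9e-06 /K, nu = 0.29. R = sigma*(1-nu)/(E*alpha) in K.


R = 272*(1-0.29)/(362*1000*9.9e-06) = 54 K

54


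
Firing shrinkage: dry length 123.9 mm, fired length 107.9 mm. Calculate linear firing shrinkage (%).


FS = (123.9 - 107.9) / 123.9 * 100 = 12.91%

12.91


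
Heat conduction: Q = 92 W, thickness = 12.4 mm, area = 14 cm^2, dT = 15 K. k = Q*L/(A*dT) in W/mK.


k = 92*12.4/1000/(14/10000*15) = 54.32 W/mK

54.32


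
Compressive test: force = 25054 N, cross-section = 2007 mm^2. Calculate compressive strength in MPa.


CS = 25054 / 2007 = 12.5 MPa

12.5


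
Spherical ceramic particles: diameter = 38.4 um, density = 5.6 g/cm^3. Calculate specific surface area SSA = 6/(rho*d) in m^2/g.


SSA = 6 / (5.6 * 38.4) = 0.028 m^2/g

0.028


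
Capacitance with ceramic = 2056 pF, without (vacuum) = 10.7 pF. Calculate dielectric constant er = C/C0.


er = 2056 / 10.7 = 192.15

192.15


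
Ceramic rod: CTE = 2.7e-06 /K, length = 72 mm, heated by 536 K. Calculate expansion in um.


dL = 2.7e-06 * 72 * 536 * 1000 = 104.198 um

104.198


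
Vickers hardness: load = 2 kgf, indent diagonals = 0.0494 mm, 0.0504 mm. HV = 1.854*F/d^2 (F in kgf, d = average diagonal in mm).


d_avg = (0.0494+0.0504)/2 = 0.0499 mm
HV = 1.854*2/0.0499^2 = 1489

1489


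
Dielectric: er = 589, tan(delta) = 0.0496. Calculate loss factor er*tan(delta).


Loss = 589 * 0.0496 = 29.214

29.214


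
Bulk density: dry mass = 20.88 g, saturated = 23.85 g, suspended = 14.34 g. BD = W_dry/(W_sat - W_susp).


BD = 20.88 / (23.85 - 14.34) = 20.88 / 9.51 = 2.196 g/cm^3

2.196


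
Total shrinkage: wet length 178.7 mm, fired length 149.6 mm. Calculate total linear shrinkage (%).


TS = (178.7 - 149.6) / 178.7 * 100 = 16.28%

16.28


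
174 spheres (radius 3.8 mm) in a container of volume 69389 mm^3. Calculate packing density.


V_sphere = 4/3*pi*3.8^3 = 229.8473 mm^3
Total V = 174*229.8473 = 39993.4302 mm^3
PD = 39993.4302 / 69389 = 0.576

0.576


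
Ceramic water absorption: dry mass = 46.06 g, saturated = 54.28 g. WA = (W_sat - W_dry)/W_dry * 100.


WA = (54.28 - 46.06) / 46.06 * 100 = 17.85%

17.85


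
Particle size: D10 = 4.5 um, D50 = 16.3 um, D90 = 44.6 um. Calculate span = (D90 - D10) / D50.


Span = (44.6 - 4.5) / 16.3 = 40.1 / 16.3 = 2.46

2.46


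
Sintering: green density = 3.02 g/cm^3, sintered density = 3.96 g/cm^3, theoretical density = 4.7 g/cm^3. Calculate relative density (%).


Relative = 3.96 / 4.7 * 100 = 84.3%

84.3


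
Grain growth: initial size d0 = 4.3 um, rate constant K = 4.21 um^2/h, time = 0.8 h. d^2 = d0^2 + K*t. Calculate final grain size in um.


d^2 = 4.3^2 + 4.21*0.8 = 21.858
d = sqrt(21.858) = 4.68 um

4.68


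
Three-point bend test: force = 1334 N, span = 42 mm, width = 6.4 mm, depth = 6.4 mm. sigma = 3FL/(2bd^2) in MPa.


sigma = 3*1334*42/(2*6.4*6.4^2) = 320.6 MPa

320.6


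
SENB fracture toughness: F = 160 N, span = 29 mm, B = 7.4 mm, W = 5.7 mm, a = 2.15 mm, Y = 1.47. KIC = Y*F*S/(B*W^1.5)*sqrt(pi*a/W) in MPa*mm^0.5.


KIC = 1.47*160*29/(7.4*5.7^1.5)*sqrt(pi*2.15/5.7) = 73.73

73.73


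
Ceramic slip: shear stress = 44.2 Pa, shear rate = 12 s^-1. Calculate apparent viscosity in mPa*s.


eta = tau/gamma * 1000 = 44.2/12 * 1000 = 3683.3 mPa*s

3683.3


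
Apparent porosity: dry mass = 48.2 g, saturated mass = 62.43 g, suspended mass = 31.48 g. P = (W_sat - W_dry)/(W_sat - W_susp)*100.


P = (62.43 - 48.2) / (62.43 - 31.48) * 100 = 14.23 / 30.95 * 100 = 46.0%

46.0


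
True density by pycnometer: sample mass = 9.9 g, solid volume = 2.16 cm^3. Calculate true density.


TD = 9.9 / 2.16 = 4.583 g/cm^3

4.583


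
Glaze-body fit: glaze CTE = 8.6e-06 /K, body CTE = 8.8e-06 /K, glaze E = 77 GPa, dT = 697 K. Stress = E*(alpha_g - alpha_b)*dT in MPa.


Stress = 77*1000*(8.6e-06 - 8.8e-06)*697 = -10.7 MPa

-10.7


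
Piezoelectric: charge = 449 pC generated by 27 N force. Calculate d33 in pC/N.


d33 = 449 / 27 = 16.6 pC/N

16.6


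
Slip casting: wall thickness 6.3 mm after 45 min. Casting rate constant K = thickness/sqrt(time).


K = 6.3 / sqrt(45) = 6.3 / 6.7082 = 0.939 mm/min^0.5

0.939


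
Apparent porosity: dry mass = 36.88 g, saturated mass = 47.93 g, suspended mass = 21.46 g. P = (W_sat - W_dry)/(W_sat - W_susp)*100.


P = (47.93 - 36.88) / (47.93 - 21.46) * 100 = 11.05 / 26.47 * 100 = 41.7%

41.7


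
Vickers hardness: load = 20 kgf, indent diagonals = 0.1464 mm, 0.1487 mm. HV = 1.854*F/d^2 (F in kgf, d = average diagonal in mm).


d_avg = (0.1464+0.1487)/2 = 0.14755 mm
HV = 1.854*20/0.14755^2 = 1703

1703


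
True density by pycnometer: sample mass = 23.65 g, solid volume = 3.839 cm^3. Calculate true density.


TD = 23.65 / 3.839 = 6.16 g/cm^3

6.16


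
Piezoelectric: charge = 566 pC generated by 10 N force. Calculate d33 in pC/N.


d33 = 566 / 10 = 56.6 pC/N

56.6


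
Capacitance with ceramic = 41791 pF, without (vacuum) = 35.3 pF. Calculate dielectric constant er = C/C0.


er = 41791 / 35.3 = 1183.88

1183.88


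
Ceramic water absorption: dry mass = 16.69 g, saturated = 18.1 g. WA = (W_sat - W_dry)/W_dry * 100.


WA = (18.1 - 16.69) / 16.69 * 100 = 8.45%

8.45


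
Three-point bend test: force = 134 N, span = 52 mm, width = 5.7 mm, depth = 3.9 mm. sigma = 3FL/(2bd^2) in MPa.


sigma = 3*134*52/(2*5.7*3.9^2) = 120.6 MPa

120.6


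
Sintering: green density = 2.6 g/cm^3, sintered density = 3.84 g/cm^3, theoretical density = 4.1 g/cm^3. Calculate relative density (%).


Relative = 3.84 / 4.1 * 100 = 93.7%

93.7


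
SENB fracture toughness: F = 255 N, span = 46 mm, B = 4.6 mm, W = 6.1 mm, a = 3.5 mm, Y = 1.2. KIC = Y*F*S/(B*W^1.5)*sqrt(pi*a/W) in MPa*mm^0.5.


KIC = 1.2*255*46/(4.6*6.1^1.5)*sqrt(pi*3.5/6.1) = 272.69

272.69


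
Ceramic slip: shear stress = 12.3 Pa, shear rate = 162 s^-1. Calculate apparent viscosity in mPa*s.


eta = tau/gamma * 1000 = 12.3/162 * 1000 = 75.9 mPa*s

75.9


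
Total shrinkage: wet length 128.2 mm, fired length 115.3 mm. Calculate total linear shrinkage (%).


TS = (128.2 - 115.3) / 128.2 * 100 = 10.06%

10.06


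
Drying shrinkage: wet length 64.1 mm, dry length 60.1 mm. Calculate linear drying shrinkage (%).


DS = (64.1 - 60.1) / 64.1 * 100 = 6.24%

6.24


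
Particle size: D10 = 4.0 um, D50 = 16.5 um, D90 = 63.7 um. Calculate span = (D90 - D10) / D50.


Span = (63.7 - 4.0) / 16.5 = 59.7 / 16.5 = 3.618

3.618


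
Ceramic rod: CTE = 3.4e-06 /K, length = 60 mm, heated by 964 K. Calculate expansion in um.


dL = 3.4e-06 * 60 * 964 * 1000 = 196.656 um

196.656


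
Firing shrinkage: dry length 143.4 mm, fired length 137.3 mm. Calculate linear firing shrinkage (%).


FS = (143.4 - 137.3) / 143.4 * 100 = 4.25%

4.25


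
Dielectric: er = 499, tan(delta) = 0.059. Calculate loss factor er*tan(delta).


Loss = 499 * 0.059 = 29.441

29.441


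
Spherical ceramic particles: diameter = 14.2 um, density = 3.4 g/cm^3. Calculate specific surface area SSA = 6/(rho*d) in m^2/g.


SSA = 6 / (3.4 * 14.2) = 0.124 m^2/g

0.124


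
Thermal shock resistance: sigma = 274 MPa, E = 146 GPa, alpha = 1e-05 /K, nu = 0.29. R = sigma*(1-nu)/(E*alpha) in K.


R = 274*(1-0.29)/(146*1000*1e-05) = 133 K

133


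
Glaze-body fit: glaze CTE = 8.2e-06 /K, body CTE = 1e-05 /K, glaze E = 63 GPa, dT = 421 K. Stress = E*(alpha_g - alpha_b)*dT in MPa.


Stress = 63*1000*(8.2e-06 - 1e-05)*421 = -47.7 MPa

-47.7


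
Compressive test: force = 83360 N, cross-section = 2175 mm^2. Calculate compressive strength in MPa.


CS = 83360 / 2175 = 38.3 MPa

38.3


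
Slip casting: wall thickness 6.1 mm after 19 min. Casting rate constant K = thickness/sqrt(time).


K = 6.1 / sqrt(19) = 6.1 / 4.3589 = 1.399 mm/min^0.5

1.399


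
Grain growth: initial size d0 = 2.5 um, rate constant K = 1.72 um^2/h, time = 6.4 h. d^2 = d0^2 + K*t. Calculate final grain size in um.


d^2 = 2.5^2 + 1.72*6.4 = 17.258
d = sqrt(17.258) = 4.15 um

4.15


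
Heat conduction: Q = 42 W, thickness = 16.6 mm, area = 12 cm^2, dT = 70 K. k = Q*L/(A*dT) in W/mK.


k = 42*16.6/1000/(12/10000*70) = 8.3 W/mK

8.3


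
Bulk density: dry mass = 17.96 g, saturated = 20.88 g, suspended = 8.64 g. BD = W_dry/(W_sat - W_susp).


BD = 17.96 / (20.88 - 8.64) = 17.96 / 12.24 = 1.467 g/cm^3

1.467


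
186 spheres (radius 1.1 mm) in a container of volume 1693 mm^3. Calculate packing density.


V_sphere = 4/3*pi*1.1^3 = 5.5753 mm^3
Total V = 186*5.5753 = 1037.0058 mm^3
PD = 1037.0058 / 1693 = 0.613

0.613


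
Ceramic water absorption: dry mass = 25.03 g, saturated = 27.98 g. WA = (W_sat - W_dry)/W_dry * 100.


WA = (27.98 - 25.03) / 25.03 * 100 = 11.79%

11.79


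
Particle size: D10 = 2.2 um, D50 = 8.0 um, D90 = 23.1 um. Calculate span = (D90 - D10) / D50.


Span = (23.1 - 2.2) / 8.0 = 20.9 / 8.0 = 2.613

2.613


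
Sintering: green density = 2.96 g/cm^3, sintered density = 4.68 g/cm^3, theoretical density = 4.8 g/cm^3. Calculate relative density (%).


Relative = 4.68 / 4.8 * 100 = 97.5%

97.5


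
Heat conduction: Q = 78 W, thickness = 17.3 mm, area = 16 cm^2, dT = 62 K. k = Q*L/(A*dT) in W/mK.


k = 78*17.3/1000/(16/10000*62) = 13.6 W/mK

13.6


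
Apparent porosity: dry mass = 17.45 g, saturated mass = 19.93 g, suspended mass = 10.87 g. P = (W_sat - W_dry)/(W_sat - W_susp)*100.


P = (19.93 - 17.45) / (19.93 - 10.87) * 100 = 2.48 / 9.06 * 100 = 27.4%

27.4


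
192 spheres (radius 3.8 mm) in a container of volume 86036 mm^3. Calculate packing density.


V_sphere = 4/3*pi*3.8^3 = 229.8473 mm^3
Total V = 192*229.8473 = 44130.6816 mm^3
PD = 44130.6816 / 86036 = 0.513

0.513


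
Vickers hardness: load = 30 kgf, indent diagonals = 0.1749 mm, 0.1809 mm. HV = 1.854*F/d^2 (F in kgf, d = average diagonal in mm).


d_avg = (0.1749+0.1809)/2 = 0.1779 mm
HV = 1.854*30/0.1779^2 = 1757

1757


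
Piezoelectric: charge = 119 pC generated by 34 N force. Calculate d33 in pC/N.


d33 = 119 / 34 = 3.5 pC/N

3.5


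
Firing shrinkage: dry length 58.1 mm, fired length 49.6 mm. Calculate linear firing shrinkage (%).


FS = (58.1 - 49.6) / 58.1 * 100 = 14.63%

14.63


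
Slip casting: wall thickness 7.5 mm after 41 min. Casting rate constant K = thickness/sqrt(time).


K = 7.5 / sqrt(41) = 7.5 / 6.4031 = 1.171 mm/min^0.5

1.171


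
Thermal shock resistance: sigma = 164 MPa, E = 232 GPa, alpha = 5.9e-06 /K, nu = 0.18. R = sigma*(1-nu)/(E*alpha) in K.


R = 164*(1-0.18)/(232*1000*5.9e-06) = 98 K

98


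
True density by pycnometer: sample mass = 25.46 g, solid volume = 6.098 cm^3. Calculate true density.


TD = 25.46 / 6.098 = 4.175 g/cm^3

4.175


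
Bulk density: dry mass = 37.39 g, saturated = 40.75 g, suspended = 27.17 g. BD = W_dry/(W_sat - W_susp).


BD = 37.39 / (40.75 - 27.17) = 37.39 / 13.58 = 2.753 g/cm^3

2.753


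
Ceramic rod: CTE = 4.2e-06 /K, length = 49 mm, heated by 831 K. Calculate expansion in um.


dL = 4.2e-06 * 49 * 831 * 1000 = 171.02 um

171.02


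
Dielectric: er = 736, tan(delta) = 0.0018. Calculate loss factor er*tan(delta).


Loss = 736 * 0.0018 = 1.325

1.325


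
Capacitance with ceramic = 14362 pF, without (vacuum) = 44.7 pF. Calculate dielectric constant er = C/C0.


er = 14362 / 44.7 = 321.3

321.3


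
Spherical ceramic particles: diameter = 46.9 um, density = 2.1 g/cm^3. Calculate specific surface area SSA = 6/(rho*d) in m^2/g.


SSA = 6 / (2.1 * 46.9) = 0.061 m^2/g

0.061


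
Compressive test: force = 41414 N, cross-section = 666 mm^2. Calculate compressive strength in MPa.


CS = 41414 / 666 = 62.2 MPa

62.2


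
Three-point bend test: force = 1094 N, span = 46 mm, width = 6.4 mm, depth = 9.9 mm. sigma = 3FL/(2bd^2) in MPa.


sigma = 3*1094*46/(2*6.4*9.9^2) = 120.3 MPa

120.3


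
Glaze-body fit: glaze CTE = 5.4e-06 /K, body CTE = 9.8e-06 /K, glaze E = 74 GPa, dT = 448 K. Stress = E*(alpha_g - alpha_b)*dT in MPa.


Stress = 74*1000*(5.4e-06 - 9.8e-06)*448 = -145.9 MPa

-145.9


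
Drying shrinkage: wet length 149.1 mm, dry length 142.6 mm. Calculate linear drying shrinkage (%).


DS = (149.1 - 142.6) / 149.1 * 100 = 4.36%

4.36


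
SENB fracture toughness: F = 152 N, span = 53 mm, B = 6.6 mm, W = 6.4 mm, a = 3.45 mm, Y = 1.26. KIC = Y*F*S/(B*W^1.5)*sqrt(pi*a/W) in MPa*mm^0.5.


KIC = 1.26*152*53/(6.6*6.4^1.5)*sqrt(pi*3.45/6.4) = 123.61

123.61


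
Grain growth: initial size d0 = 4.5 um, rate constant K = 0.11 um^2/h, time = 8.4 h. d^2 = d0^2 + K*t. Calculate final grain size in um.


d^2 = 4.5^2 + 0.11*8.4 = 21.174
d = sqrt(21.174) = 4.6 um

4.6


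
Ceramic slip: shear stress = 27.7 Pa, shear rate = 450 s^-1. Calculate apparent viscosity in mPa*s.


eta = tau/gamma * 1000 = 27.7/450 * 1000 = 61.6 mPa*s

61.6


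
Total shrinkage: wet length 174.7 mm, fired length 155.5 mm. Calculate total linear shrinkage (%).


TS = (174.7 - 155.5) / 174.7 * 100 = 10.99%

10.99


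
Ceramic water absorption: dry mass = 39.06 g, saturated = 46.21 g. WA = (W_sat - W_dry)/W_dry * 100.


WA = (46.21 - 39.06) / 39.06 * 100 = 18.31%

18.31


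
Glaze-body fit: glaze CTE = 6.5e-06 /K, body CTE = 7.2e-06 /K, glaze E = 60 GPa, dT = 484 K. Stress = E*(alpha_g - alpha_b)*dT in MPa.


Stress = 60*1000*(6.5e-06 - 7.2e-06)*484 = -20.3 MPa

-20.3


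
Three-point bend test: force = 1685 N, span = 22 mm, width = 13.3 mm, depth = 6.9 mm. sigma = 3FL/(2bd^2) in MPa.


sigma = 3*1685*22/(2*13.3*6.9^2) = 87.8 MPa

87.8


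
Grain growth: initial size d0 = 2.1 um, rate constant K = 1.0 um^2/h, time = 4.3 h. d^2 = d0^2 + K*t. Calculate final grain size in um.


d^2 = 2.1^2 + 1.0*4.3 = 8.71
d = sqrt(8.71) = 2.95 um

2.95


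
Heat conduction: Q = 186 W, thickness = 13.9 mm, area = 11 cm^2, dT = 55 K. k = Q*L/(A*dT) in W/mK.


k = 186*13.9/1000/(11/10000*55) = 42.73 W/mK

42.73


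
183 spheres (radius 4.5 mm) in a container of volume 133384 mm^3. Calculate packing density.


V_sphere = 4/3*pi*4.5^3 = 381.7035 mm^3
Total V = 183*381.7035 = 69851.7405 mm^3
PD = 69851.7405 / 133384 = 0.524

0.524


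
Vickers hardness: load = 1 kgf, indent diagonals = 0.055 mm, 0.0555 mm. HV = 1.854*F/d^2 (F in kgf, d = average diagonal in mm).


d_avg = (0.055+0.0555)/2 = 0.05525 mm
HV = 1.854*1/0.05525^2 = 607

607


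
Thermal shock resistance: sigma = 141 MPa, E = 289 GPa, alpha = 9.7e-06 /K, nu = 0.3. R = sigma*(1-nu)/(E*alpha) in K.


R = 141*(1-0.3)/(289*1000*9.7e-06) = 35 K

35


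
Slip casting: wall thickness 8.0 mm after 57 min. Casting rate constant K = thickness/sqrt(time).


K = 8.0 / sqrt(57) = 8.0 / 7.5498 = 1.06 mm/min^0.5

1.06


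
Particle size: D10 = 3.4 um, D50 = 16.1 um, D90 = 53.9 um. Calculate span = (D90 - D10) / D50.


Span = (53.9 - 3.4) / 16.1 = 50.5 / 16.1 = 3.137

3.137


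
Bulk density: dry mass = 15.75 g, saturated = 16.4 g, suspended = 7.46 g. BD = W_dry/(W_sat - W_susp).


BD = 15.75 / (16.4 - 7.46) = 15.75 / 8.94 = 1.762 g/cm^3

1.762


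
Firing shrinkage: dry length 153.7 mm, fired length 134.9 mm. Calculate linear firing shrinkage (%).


FS = (153.7 - 134.9) / 153.7 * 100 = 12.23%

12.23


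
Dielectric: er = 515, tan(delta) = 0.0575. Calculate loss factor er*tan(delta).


Loss = 515 * 0.0575 = 29.613

29.613


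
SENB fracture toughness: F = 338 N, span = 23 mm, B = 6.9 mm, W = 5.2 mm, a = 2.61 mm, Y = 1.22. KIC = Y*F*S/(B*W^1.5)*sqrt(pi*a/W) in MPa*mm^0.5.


KIC = 1.22*338*23/(6.9*5.2^1.5)*sqrt(pi*2.61/5.2) = 145.56

145.56


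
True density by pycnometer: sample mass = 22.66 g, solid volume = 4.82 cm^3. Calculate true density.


TD = 22.66 / 4.82 = 4.701 g/cm^3

4.701


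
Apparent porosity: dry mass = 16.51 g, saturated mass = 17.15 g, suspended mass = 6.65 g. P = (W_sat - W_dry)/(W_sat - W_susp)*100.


P = (17.15 - 16.51) / (17.15 - 6.65) * 100 = 0.64 / 10.5 * 100 = 6.1%

6.1


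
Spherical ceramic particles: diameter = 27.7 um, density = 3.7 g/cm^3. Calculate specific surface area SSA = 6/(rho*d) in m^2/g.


SSA = 6 / (3.7 * 27.7) = 0.059 m^2/g

0.059


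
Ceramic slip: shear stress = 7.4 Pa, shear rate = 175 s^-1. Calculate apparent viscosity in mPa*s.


eta = tau/gamma * 1000 = 7.4/175 * 1000 = 42.3 mPa*s

42.3


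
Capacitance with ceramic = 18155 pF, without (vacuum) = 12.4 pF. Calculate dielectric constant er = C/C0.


er = 18155 / 12.4 = 1464.11

1464.11


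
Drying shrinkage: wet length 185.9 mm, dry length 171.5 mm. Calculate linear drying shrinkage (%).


DS = (185.9 - 171.5) / 185.9 * 100 = 7.75%

7.75


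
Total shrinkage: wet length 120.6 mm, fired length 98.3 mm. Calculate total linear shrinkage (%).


TS = (120.6 - 98.3) / 120.6 * 100 = 18.49%

18.49


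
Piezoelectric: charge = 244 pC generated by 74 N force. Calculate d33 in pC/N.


d33 = 244 / 74 = 3.3 pC/N

3.3


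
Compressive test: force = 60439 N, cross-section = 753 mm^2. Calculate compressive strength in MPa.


CS = 60439 / 753 = 80.3 MPa

80.3


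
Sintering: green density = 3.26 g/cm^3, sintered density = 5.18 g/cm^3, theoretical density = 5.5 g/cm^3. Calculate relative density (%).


Relative = 5.18 / 5.5 * 100 = 94.2%

94.2


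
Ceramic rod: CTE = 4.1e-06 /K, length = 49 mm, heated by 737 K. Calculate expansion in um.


dL = 4.1e-06 * 49 * 737 * 1000 = 148.063 um

148.063


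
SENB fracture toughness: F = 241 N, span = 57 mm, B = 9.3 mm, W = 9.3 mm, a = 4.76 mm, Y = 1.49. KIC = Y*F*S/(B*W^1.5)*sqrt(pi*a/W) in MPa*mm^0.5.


KIC = 1.49*241*57/(9.3*9.3^1.5)*sqrt(pi*4.76/9.3) = 98.4

98.4


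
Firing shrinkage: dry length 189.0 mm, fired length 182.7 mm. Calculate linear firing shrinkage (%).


FS = (189.0 - 182.7) / 189.0 * 100 = 3.33%

3.33


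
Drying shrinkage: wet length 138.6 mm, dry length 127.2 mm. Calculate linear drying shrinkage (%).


DS = (138.6 - 127.2) / 138.6 * 100 = 8.23%

8.23


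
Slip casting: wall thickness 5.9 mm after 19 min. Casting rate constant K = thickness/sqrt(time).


K = 5.9 / sqrt(19) = 5.9 / 4.3589 = 1.354 mm/min^0.5

1.354


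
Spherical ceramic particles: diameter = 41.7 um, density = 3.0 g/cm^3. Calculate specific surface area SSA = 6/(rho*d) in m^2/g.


SSA = 6 / (3.0 * 41.7) = 0.048 m^2/g

0.048


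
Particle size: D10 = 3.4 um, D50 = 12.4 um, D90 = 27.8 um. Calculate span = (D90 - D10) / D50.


Span = (27.8 - 3.4) / 12.4 = 24.4 / 12.4 = 1.968

1.968


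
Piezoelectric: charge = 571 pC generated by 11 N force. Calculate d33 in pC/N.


d33 = 571 / 11 = 51.9 pC/N

51.9


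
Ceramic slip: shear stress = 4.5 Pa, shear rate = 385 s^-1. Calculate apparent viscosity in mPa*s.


eta = tau/gamma * 1000 = 4.5/385 * 1000 = 11.7 mPa*s

11.7


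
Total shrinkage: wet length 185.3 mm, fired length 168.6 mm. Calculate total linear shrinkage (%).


TS = (185.3 - 168.6) / 185.3 * 100 = 9.01%

9.01


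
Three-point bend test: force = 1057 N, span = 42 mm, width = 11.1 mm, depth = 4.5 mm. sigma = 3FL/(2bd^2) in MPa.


sigma = 3*1057*42/(2*11.1*4.5^2) = 296.3 MPa

296.3


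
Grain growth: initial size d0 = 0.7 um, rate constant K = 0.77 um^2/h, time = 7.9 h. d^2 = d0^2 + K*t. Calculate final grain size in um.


d^2 = 0.7^2 + 0.77*7.9 = 6.573
d = sqrt(6.573) = 2.56 um

2.56


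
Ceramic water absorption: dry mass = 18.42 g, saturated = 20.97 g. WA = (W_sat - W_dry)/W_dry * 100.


WA = (20.97 - 18.42) / 18.42 * 100 = 13.84%

13.84


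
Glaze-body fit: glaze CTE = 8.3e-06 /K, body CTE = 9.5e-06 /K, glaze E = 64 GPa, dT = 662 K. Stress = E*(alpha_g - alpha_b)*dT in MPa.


Stress = 64*1000*(8.3e-06 - 9.5e-06)*662 = -50.8 MPa

-50.8


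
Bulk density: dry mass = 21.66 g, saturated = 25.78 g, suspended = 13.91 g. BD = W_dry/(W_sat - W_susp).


BD = 21.66 / (25.78 - 13.91) = 21.66 / 11.87 = 1.825 g/cm^3

1.825


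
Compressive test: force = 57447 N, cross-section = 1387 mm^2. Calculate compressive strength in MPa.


CS = 57447 / 1387 = 41.4 MPa

41.4


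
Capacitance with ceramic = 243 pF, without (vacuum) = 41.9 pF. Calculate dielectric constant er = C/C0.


er = 243 / 41.9 = 5.8

5.8


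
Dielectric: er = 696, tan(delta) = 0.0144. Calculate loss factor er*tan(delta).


Loss = 696 * 0.0144 = 10.022

10.022


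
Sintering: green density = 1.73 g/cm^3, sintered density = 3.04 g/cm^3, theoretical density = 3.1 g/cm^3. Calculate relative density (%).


Relative = 3.04 / 3.1 * 100 = 98.1%

98.1


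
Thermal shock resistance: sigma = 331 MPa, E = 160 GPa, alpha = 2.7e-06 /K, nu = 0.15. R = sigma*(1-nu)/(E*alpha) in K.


R = 331*(1-0.15)/(160*1000*2.7e-06) = 651 K

651


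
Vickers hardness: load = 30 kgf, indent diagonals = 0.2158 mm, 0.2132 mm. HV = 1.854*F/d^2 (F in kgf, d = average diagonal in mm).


d_avg = (0.2158+0.2132)/2 = 0.2145 mm
HV = 1.854*30/0.2145^2 = 1209

1209


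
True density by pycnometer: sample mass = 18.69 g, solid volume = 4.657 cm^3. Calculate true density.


TD = 18.69 / 4.657 = 4.013 g/cm^3

4.013


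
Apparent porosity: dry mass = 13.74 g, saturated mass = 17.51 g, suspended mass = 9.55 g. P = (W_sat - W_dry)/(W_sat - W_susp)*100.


P = (17.51 - 13.74) / (17.51 - 9.55) * 100 = 3.77 / 7.96 * 100 = 47.4%

47.4


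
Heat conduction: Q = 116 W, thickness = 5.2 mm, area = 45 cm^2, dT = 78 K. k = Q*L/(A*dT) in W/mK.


k = 116*5.2/1000/(45/10000*78) = 1.72 W/mK

1.72


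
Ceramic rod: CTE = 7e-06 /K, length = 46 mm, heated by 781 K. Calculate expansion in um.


dL = 7e-06 * 46 * 781 * 1000 = 251.482 um

251.482


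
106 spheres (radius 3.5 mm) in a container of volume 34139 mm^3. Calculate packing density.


V_sphere = 4/3*pi*3.5^3 = 179.5944 mm^3
Total V = 106*179.5944 = 19037.0064 mm^3
PD = 19037.0064 / 34139 = 0.558

0.558


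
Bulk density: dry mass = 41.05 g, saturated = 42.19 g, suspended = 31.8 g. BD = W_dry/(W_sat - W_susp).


BD = 41.05 / (42.19 - 31.8) = 41.05 / 10.39 = 3.951 g/cm^3

3.951


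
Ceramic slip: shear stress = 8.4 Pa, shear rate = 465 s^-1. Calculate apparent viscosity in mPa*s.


eta = tau/gamma * 1000 = 8.4/465 * 1000 = 18.1 mPa*s

18.1


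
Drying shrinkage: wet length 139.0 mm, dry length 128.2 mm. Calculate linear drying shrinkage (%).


DS = (139.0 - 128.2) / 139.0 * 100 = 7.77%

7.77


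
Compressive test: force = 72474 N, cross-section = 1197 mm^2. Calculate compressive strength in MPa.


CS = 72474 / 1197 = 60.5 MPa

60.5


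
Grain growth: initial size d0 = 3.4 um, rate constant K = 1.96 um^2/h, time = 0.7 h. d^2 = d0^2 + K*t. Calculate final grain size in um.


d^2 = 3.4^2 + 1.96*0.7 = 12.932
d = sqrt(12.932) = 3.6 um

3.6


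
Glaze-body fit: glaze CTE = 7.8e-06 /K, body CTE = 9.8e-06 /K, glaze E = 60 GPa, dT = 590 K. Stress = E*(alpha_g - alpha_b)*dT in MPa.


Stress = 60*1000*(7.8e-06 - 9.8e-06)*590 = -70.8 MPa

-70.8


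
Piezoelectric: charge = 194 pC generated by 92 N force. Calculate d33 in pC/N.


d33 = 194 / 92 = 2.1 pC/N

2.1


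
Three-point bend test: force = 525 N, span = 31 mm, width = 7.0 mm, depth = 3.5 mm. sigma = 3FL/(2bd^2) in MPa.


sigma = 3*525*31/(2*7.0*3.5^2) = 284.7 MPa

284.7


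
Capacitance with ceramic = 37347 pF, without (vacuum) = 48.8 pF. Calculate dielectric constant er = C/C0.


er = 37347 / 48.8 = 765.31

765.31


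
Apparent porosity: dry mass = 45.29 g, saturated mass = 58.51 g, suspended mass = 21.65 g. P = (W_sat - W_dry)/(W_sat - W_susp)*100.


P = (58.51 - 45.29) / (58.51 - 21.65) * 100 = 13.22 / 36.86 * 100 = 35.9%

35.9


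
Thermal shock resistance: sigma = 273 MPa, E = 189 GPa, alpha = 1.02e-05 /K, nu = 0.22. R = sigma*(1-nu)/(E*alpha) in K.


R = 273*(1-0.22)/(189*1000*1.02e-05) = 110 K

110


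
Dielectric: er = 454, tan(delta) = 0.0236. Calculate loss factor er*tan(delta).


Loss = 454 * 0.0236 = 10.714

10.714


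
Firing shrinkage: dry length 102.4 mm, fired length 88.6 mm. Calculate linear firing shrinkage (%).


FS = (102.4 - 88.6) / 102.4 * 100 = 13.48%

13.48


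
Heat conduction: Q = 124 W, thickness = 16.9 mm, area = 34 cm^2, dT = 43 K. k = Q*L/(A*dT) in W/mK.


k = 124*16.9/1000/(34/10000*43) = 14.33 W/mK

14.33


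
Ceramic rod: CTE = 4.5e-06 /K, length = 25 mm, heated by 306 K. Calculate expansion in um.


dL = 4.5e-06 * 25 * 306 * 1000 = 34.425 um

34.425


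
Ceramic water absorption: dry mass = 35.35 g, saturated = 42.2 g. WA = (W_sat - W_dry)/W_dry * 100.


WA = (42.2 - 35.35) / 35.35 * 100 = 19.38%

19.38


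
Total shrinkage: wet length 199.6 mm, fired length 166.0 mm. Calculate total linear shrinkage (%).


TS = (199.6 - 166.0) / 199.6 * 100 = 16.83%

16.83


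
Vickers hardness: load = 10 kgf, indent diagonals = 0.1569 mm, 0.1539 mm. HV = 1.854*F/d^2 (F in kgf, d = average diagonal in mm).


d_avg = (0.1569+0.1539)/2 = 0.1554 mm
HV = 1.854*10/0.1554^2 = 768

768


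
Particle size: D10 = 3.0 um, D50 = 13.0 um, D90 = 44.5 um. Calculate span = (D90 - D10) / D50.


Span = (44.5 - 3.0) / 13.0 = 41.5 / 13.0 = 3.192

3.192


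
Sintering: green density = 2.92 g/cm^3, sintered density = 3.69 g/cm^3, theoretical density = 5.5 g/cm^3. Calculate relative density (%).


Relative = 3.69 / 5.5 * 100 = 67.1%

67.1


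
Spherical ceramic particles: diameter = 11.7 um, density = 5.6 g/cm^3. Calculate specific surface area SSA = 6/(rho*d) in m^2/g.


SSA = 6 / (5.6 * 11.7) = 0.092 m^2/g

0.092


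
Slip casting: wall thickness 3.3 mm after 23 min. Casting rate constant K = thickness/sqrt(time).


K = 3.3 / sqrt(23) = 3.3 / 4.7958 = 0.688 mm/min^0.5

0.688


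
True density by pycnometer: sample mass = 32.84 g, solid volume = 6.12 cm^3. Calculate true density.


TD = 32.84 / 6.12 = 5.366 g/cm^3

5.366


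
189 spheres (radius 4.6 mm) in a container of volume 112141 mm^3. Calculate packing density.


V_sphere = 4/3*pi*4.6^3 = 407.7201 mm^3
Total V = 189*407.7201 = 77059.0989 mm^3
PD = 77059.0989 / 112141 = 0.687

0.687


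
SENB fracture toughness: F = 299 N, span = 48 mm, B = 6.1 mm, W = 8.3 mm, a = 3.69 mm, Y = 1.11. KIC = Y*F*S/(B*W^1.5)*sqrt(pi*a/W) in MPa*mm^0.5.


KIC = 1.11*299*48/(6.1*8.3^1.5)*sqrt(pi*3.69/8.3) = 129.07

129.07


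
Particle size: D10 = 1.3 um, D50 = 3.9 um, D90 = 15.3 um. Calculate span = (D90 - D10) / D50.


Span = (15.3 - 1.3) / 3.9 = 14.0 / 3.9 = 3.59

3.59


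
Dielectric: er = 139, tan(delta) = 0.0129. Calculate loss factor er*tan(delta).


Loss = 139 * 0.0129 = 1.793

1.793


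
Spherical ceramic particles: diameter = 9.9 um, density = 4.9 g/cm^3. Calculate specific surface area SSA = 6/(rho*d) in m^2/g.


SSA = 6 / (4.9 * 9.9) = 0.124 m^2/g

0.124


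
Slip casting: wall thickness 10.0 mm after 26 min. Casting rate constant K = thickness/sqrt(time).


K = 10.0 / sqrt(26) = 10.0 / 5.099 = 1.961 mm/min^0.5

1.961


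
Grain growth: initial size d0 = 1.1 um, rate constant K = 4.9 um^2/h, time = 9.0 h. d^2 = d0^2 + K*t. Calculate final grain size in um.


d^2 = 1.1^2 + 4.9*9.0 = 45.31
d = sqrt(45.31) = 6.73 um

6.73


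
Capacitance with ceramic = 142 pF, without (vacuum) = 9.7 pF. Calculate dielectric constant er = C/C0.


er = 142 / 9.7 = 14.64

14.64


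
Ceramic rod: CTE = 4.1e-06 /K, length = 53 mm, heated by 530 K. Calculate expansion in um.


dL = 4.1e-06 * 53 * 530 * 1000 = 115.169 um

115.169


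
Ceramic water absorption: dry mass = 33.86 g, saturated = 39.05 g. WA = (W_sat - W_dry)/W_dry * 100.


WA = (39.05 - 33.86) / 33.86 * 100 = 15.33%

15.33


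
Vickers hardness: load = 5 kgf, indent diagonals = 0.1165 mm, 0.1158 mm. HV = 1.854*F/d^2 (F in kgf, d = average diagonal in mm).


d_avg = (0.1165+0.1158)/2 = 0.11615 mm
HV = 1.854*5/0.11615^2 = 687

687


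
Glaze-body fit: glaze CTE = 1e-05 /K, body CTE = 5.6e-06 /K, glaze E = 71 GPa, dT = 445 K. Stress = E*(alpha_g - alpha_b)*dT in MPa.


Stress = 71*1000*(1e-05 - 5.6e-06)*445 = 139.0 MPa

139.0


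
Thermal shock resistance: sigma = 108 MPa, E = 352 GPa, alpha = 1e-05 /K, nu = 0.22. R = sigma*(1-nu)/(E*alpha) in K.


R = 108*(1-0.22)/(352*1000*1e-05) = 24 K

24


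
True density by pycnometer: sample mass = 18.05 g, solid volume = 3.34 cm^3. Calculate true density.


TD = 18.05 / 3.34 = 5.404 g/cm^3

5.404


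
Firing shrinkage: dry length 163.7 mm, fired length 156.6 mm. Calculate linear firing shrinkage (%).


FS = (163.7 - 156.6) / 163.7 * 100 = 4.34%

4.34


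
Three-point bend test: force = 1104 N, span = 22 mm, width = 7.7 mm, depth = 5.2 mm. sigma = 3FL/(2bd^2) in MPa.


sigma = 3*1104*22/(2*7.7*5.2^2) = 175.0 MPa

175.0


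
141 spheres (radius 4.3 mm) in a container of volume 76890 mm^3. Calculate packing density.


V_sphere = 4/3*pi*4.3^3 = 333.0381 mm^3
Total V = 141*333.0381 = 46958.3721 mm^3
PD = 46958.3721 / 76890 = 0.611

0.611


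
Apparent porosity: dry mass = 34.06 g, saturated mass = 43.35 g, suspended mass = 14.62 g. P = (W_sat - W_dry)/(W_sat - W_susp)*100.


P = (43.35 - 34.06) / (43.35 - 14.62) * 100 = 9.29 / 28.73 * 100 = 32.3%

32.3
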